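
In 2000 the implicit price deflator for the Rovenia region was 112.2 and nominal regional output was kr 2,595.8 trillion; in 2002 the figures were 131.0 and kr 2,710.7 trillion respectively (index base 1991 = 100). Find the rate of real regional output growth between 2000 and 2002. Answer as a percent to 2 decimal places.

-10.56%

Deflate each year: 2000 → 2595.8/1.122 = 2313.55; 2002 → 2710.7/1.310 = 2069.24.
So real regional output changed by 2069.24/2313.55 − 1 = -0.1056, i.e. -10.56%.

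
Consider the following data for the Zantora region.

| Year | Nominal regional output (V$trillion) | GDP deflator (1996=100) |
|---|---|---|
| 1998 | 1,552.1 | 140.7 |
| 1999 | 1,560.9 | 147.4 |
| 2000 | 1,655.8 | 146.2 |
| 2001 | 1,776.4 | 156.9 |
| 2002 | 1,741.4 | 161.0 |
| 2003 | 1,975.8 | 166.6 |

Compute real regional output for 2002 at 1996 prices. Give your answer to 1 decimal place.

Real regional output 2002 = 1741.4 / 1.610 = 1081.61.

V$1,081.6 trillion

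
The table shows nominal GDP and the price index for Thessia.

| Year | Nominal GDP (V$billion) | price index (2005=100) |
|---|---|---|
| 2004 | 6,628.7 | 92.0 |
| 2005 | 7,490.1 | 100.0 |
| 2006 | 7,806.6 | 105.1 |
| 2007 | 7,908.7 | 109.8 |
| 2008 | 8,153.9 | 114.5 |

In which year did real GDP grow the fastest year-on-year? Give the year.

2005: real = 7490.1/1.000 = 7490.10; growth vs 2004 (7205.11) = 3.96%.
2006: real = 7806.6/1.051 = 7427.78; growth vs 2005 (7490.10) = -0.83%.
2007: real = 7908.7/1.098 = 7202.82; growth vs 2006 (7427.78) = -3.03%.
2008: real = 8153.9/1.145 = 7121.31; growth vs 2007 (7202.82) = -1.13%.

2005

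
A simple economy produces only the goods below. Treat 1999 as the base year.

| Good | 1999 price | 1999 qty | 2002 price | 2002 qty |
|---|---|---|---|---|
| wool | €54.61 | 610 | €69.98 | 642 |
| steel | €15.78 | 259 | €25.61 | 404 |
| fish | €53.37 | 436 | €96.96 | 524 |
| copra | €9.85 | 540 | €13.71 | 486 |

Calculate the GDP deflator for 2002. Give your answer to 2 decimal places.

Nominal GDP 2002 = 69.98·642 + 25.61·404 + 96.96·524 + 13.71·486 = 112743.70.
Real GDP 2002 (at 1999 prices) = 54.61·642 + 15.78·404 + 53.37·524 + 9.85·486 = 74187.72.
Deflator = Nominal/Real × 100 = 112743.70/74187.72 × 100 = 151.971.

151.97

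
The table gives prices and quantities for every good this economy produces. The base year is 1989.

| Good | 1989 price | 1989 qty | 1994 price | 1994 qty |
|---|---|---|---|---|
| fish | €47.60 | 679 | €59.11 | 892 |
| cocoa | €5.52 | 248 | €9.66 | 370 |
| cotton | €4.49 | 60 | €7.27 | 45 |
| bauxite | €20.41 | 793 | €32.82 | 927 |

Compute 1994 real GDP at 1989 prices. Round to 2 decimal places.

Real GDP 1994 = Σ (p_1989 × q_1994) = 47.60·892 + 5.52·370 + 4.49·45 + 20.41·927 = 63623.72.

€63623.72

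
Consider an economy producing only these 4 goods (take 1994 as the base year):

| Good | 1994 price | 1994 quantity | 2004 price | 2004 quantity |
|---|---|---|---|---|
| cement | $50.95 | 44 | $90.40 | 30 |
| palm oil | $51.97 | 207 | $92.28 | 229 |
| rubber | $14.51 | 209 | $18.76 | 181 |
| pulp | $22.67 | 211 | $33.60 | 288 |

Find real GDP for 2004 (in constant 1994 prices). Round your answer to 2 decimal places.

Real GDP 2004 = Σ (p_1994 × q_2004) = 50.95·30 + 51.97·229 + 14.51·181 + 22.67·288 = 22584.90.

$22584.90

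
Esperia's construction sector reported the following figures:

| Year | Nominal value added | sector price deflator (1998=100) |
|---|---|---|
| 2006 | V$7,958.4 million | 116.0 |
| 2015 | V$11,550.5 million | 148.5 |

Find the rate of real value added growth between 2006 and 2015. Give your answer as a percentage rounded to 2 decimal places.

Real value added 2006 = 7958.4 / 1.160 = 6860.69.
Real value added 2015 = 11550.5 / 1.485 = 7778.11.
Real growth = 7778.11 / 6860.69 − 1 = 0.1337.

13.37%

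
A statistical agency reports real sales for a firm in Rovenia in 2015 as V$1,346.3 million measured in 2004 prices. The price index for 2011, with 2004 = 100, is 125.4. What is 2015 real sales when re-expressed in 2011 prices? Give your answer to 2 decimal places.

V$1,688.26 million

Real sales in 2011 prices = Real sales in 2004 prices × (P_2011/P_2004) = 1346.3 × 1.254 = 1688.26.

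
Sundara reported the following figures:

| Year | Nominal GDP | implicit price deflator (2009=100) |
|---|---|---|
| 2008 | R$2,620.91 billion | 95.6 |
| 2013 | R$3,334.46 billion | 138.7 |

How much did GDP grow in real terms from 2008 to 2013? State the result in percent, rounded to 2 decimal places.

-12.31%

Real GDP 2008 = 2620.91 / 0.956 = 2741.54.
Real GDP 2013 = 3334.46 / 1.387 = 2404.08.
Real growth = 2404.08 / 2741.54 − 1 = -0.1231.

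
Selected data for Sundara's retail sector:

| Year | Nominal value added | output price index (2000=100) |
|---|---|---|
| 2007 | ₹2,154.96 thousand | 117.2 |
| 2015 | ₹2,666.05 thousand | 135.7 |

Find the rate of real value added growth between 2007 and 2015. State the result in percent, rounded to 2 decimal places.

Deflate each year: 2007 → 2154.96/1.172 = 1838.70; 2015 → 2666.05/1.357 = 1964.66.
So real value added changed by 1964.66/1838.70 − 1 = 0.0685, i.e. 6.85%.

6.85%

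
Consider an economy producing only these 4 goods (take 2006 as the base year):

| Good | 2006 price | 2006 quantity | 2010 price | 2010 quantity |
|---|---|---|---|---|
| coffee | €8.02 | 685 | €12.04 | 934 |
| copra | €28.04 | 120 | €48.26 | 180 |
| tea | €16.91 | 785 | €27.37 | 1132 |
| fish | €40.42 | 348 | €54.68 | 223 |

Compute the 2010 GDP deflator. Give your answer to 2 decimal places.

Nominal GDP 2010 = 12.04·934 + 48.26·180 + 27.37·1132 + 54.68·223 = 63108.64.
Real GDP 2010 (at 2006 prices) = 8.02·934 + 28.04·180 + 16.91·1132 + 40.42·223 = 40693.66.
Deflator = Nominal/Real × 100 = 63108.64/40693.66 × 100 = 155.082.

155.08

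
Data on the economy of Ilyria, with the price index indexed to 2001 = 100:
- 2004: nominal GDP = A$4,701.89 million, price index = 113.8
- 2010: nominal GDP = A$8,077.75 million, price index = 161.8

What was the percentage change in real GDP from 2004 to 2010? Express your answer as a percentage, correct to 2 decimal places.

20.83%

Real GDP 2004 = 4701.89 / 1.138 = 4131.71.
Real GDP 2010 = 8077.75 / 1.618 = 4992.43.
Real growth = 4992.43 / 4131.71 − 1 = 0.2083.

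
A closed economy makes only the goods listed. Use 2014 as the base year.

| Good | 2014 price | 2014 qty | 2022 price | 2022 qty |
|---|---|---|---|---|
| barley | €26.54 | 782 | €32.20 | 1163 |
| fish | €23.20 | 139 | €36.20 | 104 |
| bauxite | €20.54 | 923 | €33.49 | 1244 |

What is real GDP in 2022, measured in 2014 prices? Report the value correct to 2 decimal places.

€58830.58

Real GDP 2022 = Σ (p_2014 × q_2022) = 26.54·1163 + 23.20·104 + 20.54·1244 = 58830.58.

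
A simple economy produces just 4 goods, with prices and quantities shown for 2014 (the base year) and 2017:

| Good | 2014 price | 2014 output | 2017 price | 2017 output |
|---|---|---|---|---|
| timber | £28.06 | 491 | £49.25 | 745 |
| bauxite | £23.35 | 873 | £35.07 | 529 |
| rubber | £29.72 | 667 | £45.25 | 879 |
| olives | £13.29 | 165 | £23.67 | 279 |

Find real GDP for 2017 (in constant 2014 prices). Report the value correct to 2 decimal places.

£63088.64

Real GDP 2017 = Σ (p_2014 × q_2017) = 28.06·745 + 23.35·529 + 29.72·879 + 13.29·279 = 63088.64.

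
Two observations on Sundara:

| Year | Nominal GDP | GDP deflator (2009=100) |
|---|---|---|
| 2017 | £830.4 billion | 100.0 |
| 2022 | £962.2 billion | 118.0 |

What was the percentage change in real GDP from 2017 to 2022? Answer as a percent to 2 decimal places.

-1.80%

Deflate each year: 2017 → 830.4/1.000 = 830.40; 2022 → 962.2/1.180 = 815.42.
So real GDP changed by 815.42/830.40 − 1 = -0.0180, i.e. -1.80%.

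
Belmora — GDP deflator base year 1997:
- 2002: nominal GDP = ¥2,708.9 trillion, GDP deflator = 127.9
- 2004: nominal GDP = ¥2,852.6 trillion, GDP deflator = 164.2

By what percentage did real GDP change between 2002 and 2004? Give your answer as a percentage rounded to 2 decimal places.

Real GDP 2002 = 2708.9 / 1.279 = 2117.98.
Real GDP 2004 = 2852.6 / 1.642 = 1737.27.
Real growth = 1737.27 / 2117.98 − 1 = -0.1798.

-17.98%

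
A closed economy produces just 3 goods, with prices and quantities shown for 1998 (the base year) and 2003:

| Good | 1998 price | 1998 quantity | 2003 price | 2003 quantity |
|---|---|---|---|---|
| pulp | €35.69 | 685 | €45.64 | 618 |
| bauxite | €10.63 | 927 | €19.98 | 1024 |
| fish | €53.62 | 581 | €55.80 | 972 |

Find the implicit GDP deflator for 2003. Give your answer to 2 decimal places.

Nominal GDP 2003 = 45.64·618 + 19.98·1024 + 55.80·972 = 102902.64.
Real GDP 2003 (at 1998 prices) = 35.69·618 + 10.63·1024 + 53.62·972 = 85060.18.
Deflator = Nominal/Real × 100 = 102902.64/85060.18 × 100 = 120.976.

120.98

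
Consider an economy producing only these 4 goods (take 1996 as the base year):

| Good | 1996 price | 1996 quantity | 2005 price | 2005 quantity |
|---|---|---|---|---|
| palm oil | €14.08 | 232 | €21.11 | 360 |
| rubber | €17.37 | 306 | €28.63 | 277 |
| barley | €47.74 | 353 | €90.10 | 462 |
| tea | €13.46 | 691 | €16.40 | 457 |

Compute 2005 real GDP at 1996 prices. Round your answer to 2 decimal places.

€38087.39

Real GDP 2005 = Σ (p_1996 × q_2005) = 14.08·360 + 17.37·277 + 47.74·462 + 13.46·457 = 38087.39.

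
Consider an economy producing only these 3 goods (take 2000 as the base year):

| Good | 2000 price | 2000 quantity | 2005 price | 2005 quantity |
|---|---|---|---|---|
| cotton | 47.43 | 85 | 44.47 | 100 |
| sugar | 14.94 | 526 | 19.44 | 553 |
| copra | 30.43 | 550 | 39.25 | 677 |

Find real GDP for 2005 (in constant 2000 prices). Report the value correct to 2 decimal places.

33605.93

Real GDP 2005 = Σ (p_2000 × q_2005) = 47.43·100 + 14.94·553 + 30.43·677 = 33605.93.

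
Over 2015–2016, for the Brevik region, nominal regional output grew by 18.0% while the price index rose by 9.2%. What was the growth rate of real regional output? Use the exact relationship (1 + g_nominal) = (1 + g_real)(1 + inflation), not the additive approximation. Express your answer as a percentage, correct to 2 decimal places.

(1 + g_nom) = (1 + g_real)(1 + π), so g_real = 1.1800 / 1.0920 − 1 = 0.08059.

8.06%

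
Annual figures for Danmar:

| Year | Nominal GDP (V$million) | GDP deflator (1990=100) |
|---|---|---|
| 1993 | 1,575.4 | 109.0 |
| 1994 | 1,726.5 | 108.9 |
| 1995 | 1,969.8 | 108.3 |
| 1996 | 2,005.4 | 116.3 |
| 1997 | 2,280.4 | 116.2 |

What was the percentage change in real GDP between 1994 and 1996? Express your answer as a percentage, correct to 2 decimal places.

8.76%

Real GDP 1994 = 1726.5/1.089 = 1585.40.
Real GDP 1996 = 2005.4/1.163 = 1724.33.
Change = 1724.33/1585.40 − 1 = 0.0876.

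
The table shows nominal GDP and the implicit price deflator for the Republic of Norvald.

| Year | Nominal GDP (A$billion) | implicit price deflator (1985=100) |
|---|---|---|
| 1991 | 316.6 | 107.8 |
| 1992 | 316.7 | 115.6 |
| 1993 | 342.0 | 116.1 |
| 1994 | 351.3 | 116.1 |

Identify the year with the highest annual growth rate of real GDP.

1992: real = 316.7/1.156 = 273.96; growth vs 1991 (293.69) = -6.72%.
1993: real = 342.0/1.161 = 294.57; growth vs 1992 (273.96) = 7.52%.
1994: real = 351.3/1.161 = 302.58; growth vs 1993 (294.57) = 2.72%.

1993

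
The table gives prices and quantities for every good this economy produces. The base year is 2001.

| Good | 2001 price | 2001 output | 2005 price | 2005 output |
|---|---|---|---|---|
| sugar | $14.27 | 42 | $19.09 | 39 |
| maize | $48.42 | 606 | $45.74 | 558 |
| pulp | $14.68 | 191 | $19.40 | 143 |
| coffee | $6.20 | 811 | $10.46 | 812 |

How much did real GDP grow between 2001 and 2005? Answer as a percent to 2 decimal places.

-8.12%

Real GDP 2001 = Nominal GDP 2001 = 14.27·42 + 48.42·606 + 14.68·191 + 6.20·811 = 37773.94.
Real GDP 2005 (at 2001 prices) = 14.27·39 + 48.42·558 + 14.68·143 + 6.20·812 = 34708.53.
Real growth = 34708.53/37773.94 − 1 = -0.0812.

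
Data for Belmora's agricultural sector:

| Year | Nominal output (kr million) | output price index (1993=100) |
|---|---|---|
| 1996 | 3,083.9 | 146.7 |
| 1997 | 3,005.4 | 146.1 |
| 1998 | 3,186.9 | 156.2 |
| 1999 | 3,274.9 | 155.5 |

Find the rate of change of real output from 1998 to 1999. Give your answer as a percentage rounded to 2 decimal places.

3.22%

Real output 1998 = 3186.9/1.562 = 2040.27.
Real output 1999 = 3274.9/1.555 = 2106.05.
Change = 2106.05/2040.27 − 1 = 0.0322.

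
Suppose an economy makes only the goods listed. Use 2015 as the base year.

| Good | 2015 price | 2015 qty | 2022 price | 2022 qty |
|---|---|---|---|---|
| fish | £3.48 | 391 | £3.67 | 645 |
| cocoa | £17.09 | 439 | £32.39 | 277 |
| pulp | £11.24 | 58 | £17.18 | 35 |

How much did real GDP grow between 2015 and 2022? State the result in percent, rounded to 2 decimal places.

Real GDP 2015 = Nominal GDP 2015 = 3.48·391 + 17.09·439 + 11.24·58 = 9515.11.
Real GDP 2022 (at 2015 prices) = 3.48·645 + 17.09·277 + 11.24·35 = 7371.93.
Real growth = 7371.93/9515.11 − 1 = -0.2252.

-22.52%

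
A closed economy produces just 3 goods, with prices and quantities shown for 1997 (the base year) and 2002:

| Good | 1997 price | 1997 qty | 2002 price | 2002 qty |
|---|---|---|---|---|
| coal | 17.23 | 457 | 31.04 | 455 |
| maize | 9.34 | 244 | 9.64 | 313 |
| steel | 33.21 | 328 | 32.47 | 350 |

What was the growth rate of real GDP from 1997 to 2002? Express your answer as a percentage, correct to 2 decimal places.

Real GDP 1997 = Nominal GDP 1997 = 17.23·457 + 9.34·244 + 33.21·328 = 21045.95.
Real GDP 2002 (at 1997 prices) = 17.23·455 + 9.34·313 + 33.21·350 = 22386.57.
Real growth = 22386.57/21045.95 − 1 = 0.0637.

6.37%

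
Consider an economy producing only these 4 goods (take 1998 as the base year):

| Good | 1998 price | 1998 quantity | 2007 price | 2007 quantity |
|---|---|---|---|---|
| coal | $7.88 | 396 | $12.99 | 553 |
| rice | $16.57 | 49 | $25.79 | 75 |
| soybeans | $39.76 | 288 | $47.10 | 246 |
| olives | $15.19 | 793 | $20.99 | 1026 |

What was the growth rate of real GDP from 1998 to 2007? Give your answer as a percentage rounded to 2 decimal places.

12.90%

Real GDP 1998 = Nominal GDP 1998 = 7.88·396 + 16.57·49 + 39.76·288 + 15.19·793 = 27428.96.
Real GDP 2007 (at 1998 prices) = 7.88·553 + 16.57·75 + 39.76·246 + 15.19·1026 = 30966.29.
Real growth = 30966.29/27428.96 − 1 = 0.1290.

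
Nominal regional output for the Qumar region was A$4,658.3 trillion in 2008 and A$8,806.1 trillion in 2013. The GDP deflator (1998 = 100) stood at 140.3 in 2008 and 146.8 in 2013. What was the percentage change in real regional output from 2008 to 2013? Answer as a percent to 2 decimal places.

Real regional output 2008 = 4658.3 / 1.403 = 3320.24.
Real regional output 2013 = 8806.1 / 1.468 = 5998.71.
Real growth = 5998.71 / 3320.24 − 1 = 0.8067.

80.67%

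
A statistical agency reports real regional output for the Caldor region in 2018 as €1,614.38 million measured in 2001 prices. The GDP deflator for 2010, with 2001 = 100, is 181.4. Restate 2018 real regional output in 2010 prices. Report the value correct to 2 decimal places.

€2,928.49 million

Real regional output in 2010 prices = Real regional output in 2001 prices × (P_2010/P_2001) = 1614.38 × 1.814 = 2928.49.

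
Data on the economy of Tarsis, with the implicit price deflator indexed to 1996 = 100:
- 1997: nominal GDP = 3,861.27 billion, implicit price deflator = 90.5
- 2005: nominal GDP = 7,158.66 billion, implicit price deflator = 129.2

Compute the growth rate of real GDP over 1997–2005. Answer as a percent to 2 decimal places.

Deflate each year: 1997 → 3861.27/0.905 = 4266.60; 2005 → 7158.66/1.292 = 5540.76.
So real GDP changed by 5540.76/4266.60 − 1 = 0.2986, i.e. 29.86%.

29.86%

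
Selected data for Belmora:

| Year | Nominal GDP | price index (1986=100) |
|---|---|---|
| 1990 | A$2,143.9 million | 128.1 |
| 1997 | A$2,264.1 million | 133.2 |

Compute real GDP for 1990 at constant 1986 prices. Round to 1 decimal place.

Real GDP = Nominal / (price index/100) = 2143.9 / 1.281 = 1673.61.

A$1,673.6 million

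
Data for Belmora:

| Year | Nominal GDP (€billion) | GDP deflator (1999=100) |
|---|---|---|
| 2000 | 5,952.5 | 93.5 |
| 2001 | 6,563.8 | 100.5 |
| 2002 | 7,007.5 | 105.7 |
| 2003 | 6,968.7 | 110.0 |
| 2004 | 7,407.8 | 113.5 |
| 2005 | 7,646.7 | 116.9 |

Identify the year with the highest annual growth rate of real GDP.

2004

2001: real = 6563.8/1.005 = 6531.14; growth vs 2000 (6366.31) = 2.59%.
2002: real = 7007.5/1.057 = 6629.61; growth vs 2001 (6531.14) = 1.51%.
2003: real = 6968.7/1.100 = 6335.18; growth vs 2002 (6629.61) = -4.44%.
2004: real = 7407.8/1.135 = 6526.70; growth vs 2003 (6335.18) = 3.02%.
2005: real = 7646.7/1.169 = 6541.23; growth vs 2004 (6526.70) = 0.22%.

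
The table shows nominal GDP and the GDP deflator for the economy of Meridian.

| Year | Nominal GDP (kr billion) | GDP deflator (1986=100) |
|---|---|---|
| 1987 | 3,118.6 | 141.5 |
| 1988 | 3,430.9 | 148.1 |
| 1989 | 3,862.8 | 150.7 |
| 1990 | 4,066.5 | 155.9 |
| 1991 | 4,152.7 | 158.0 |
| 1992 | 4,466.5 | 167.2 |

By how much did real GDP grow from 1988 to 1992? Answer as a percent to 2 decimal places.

15.31%

Real GDP 1988 = 3430.9/1.481 = 2316.61.
Real GDP 1992 = 4466.5/1.672 = 2671.35.
Change = 2671.35/2316.61 − 1 = 0.1531.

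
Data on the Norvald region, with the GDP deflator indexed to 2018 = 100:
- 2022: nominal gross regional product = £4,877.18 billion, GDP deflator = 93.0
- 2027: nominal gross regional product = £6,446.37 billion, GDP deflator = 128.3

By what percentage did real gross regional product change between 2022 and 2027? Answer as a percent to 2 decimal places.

-4.19%

Deflate each year: 2022 → 4877.18/0.930 = 5244.28; 2027 → 6446.37/1.283 = 5024.45.
So real gross regional product changed by 5024.45/5244.28 − 1 = -0.0419, i.e. -4.19%.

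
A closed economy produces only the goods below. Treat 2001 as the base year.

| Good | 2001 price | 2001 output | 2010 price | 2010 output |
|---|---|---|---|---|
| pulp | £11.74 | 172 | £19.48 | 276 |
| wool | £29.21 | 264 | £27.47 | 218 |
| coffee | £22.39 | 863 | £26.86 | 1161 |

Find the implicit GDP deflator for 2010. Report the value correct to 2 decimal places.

119.51

Nominal GDP 2010 = 19.48·276 + 27.47·218 + 26.86·1161 = 42549.40.
Real GDP 2010 (at 2001 prices) = 11.74·276 + 29.21·218 + 22.39·1161 = 35602.81.
Deflator = Nominal/Real × 100 = 42549.40/35602.81 × 100 = 119.511.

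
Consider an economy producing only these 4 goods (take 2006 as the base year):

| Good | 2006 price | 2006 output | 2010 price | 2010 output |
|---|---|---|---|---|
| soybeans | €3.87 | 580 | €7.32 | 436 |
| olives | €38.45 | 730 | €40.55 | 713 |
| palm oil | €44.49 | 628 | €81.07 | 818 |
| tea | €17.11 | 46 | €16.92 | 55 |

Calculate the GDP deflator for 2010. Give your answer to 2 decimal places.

Nominal GDP 2010 = 7.32·436 + 40.55·713 + 81.07·818 + 16.92·55 = 99349.53.
Real GDP 2010 (at 2006 prices) = 3.87·436 + 38.45·713 + 44.49·818 + 17.11·55 = 66436.04.
Deflator = Nominal/Real × 100 = 99349.53/66436.04 × 100 = 149.542.

149.54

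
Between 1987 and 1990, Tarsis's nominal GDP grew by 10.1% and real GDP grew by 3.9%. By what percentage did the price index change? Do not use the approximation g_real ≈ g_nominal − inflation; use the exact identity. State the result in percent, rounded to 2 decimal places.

5.97%

(1 + g_nom) = (1 + g_real)(1 + π), so π = 1.1010 / 1.0390 − 1 = 0.05967.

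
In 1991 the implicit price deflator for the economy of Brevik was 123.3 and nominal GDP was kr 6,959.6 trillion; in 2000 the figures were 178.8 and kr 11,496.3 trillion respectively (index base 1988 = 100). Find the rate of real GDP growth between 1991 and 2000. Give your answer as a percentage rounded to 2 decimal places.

13.91%

Deflate each year: 1991 → 6959.6/1.233 = 5644.44; 2000 → 11496.3/1.788 = 6429.70.
So real GDP changed by 6429.70/5644.44 − 1 = 0.1391, i.e. 13.91%.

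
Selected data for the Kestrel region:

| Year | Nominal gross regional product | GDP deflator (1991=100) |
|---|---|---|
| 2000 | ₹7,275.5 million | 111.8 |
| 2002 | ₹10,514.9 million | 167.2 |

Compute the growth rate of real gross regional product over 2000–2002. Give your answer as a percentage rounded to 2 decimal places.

-3.36%

Deflate each year: 2000 → 7275.5/1.118 = 6507.60; 2002 → 10514.9/1.672 = 6288.82.
So real gross regional product changed by 6288.82/6507.60 − 1 = -0.0336, i.e. -3.36%.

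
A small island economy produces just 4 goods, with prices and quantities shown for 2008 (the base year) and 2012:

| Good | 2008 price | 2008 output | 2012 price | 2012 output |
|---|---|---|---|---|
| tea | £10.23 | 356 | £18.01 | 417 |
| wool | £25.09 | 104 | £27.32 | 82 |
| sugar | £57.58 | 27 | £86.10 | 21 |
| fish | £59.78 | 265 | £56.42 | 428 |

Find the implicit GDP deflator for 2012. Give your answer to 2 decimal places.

107.81

Nominal GDP 2012 = 18.01·417 + 27.32·82 + 86.10·21 + 56.42·428 = 35706.27.
Real GDP 2012 (at 2008 prices) = 10.23·417 + 25.09·82 + 57.58·21 + 59.78·428 = 33118.31.
Deflator = Nominal/Real × 100 = 35706.27/33118.31 × 100 = 107.814.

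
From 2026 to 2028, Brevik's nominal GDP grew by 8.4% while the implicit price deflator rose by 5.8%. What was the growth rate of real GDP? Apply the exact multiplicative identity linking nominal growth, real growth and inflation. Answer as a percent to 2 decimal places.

2.46%

(1 + g_nom) = (1 + g_real)(1 + π), so g_real = 1.0840 / 1.0580 − 1 = 0.02457.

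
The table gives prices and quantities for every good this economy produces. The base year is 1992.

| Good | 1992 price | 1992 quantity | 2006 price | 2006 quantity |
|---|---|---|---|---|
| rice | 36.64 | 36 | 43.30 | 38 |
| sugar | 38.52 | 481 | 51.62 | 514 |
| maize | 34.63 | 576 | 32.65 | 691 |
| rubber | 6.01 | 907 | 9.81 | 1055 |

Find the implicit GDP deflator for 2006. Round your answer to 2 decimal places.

118.71

Nominal GDP 2006 = 43.30·38 + 51.62·514 + 32.65·691 + 9.81·1055 = 61088.78.
Real GDP 2006 (at 1992 prices) = 36.64·38 + 38.52·514 + 34.63·691 + 6.01·1055 = 51461.48.
Deflator = Nominal/Real × 100 = 61088.78/51461.48 × 100 = 118.708.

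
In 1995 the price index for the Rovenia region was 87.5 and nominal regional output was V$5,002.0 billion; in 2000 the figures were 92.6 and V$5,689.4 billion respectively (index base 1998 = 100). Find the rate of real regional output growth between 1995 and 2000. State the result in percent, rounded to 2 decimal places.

7.48%

Real regional output 1995 = 5002.0 / 0.875 = 5716.57.
Real regional output 2000 = 5689.4 / 0.926 = 6144.06.
Real growth = 6144.06 / 5716.57 − 1 = 0.0748.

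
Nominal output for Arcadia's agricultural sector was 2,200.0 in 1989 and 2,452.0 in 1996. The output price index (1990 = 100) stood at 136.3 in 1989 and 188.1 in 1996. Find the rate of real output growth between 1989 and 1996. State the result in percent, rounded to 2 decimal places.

-19.24%

Deflate each year: 1989 → 2200.0/1.363 = 1614.09; 1996 → 2452.0/1.881 = 1303.56.
So real output changed by 1303.56/1614.09 − 1 = -0.1924, i.e. -19.24%.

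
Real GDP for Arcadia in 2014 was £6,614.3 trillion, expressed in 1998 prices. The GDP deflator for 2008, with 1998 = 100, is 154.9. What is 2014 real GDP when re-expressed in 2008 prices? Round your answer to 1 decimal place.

Real GDP in 2008 prices = Real GDP in 1998 prices × (P_2008/P_1998) = 6614.3 × 1.549 = 10245.55.

£10,245.6 trillion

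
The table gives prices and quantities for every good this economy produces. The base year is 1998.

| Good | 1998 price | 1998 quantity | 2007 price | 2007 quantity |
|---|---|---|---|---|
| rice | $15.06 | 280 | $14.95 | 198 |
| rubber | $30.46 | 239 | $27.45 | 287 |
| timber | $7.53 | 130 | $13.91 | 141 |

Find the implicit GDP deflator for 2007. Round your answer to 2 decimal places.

100.11

Nominal GDP 2007 = 14.95·198 + 27.45·287 + 13.91·141 = 12799.56.
Real GDP 2007 (at 1998 prices) = 15.06·198 + 30.46·287 + 7.53·141 = 12785.63.
Deflator = Nominal/Real × 100 = 12799.56/12785.63 × 100 = 100.109.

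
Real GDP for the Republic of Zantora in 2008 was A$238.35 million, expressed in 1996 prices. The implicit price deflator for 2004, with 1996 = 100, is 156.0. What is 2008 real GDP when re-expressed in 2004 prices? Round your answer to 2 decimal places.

A$371.83 million

Real GDP in 2004 prices = Real GDP in 1996 prices × (P_2004/P_1996) = 238.35 × 1.560 = 371.83.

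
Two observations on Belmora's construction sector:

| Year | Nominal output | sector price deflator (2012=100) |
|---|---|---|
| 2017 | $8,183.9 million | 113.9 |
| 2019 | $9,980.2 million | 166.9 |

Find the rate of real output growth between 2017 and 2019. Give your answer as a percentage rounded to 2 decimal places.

Deflate each year: 2017 → 8183.9/1.139 = 7185.16; 2019 → 9980.2/1.669 = 5979.75.
So real output changed by 5979.75/7185.16 − 1 = -0.1678, i.e. -16.78%.

-16.78%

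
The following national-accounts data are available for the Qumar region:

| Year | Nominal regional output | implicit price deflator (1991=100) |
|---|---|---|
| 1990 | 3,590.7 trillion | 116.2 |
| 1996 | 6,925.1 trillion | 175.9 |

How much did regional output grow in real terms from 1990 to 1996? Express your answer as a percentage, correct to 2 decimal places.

27.41%

Deflate each year: 1990 → 3590.7/1.162 = 3090.10; 1996 → 6925.1/1.759 = 3936.95.
So real regional output changed by 3936.95/3090.10 − 1 = 0.2741, i.e. 27.41%.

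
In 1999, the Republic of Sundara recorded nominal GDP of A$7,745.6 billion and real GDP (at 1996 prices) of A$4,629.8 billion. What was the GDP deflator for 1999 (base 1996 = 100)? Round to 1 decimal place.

GDP deflator = (Nominal / Real) × 100 = 7745.6 / 4629.8 × 100 = 167.30.

167.3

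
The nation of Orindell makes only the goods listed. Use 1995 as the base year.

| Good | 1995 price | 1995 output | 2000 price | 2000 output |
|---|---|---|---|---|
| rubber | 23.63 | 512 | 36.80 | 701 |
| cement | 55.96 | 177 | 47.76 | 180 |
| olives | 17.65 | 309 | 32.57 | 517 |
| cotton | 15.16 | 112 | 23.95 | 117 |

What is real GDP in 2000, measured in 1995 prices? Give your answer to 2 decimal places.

Real GDP 2000 = Σ (p_1995 × q_2000) = 23.63·701 + 55.96·180 + 17.65·517 + 15.16·117 = 37536.20.

37536.20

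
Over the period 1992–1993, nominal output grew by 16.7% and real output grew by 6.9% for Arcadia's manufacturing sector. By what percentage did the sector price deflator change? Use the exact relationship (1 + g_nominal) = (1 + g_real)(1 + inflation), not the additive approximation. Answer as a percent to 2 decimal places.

9.17%

(1 + g_nom) = (1 + g_real)(1 + π), so π = 1.1670 / 1.0690 − 1 = 0.09167.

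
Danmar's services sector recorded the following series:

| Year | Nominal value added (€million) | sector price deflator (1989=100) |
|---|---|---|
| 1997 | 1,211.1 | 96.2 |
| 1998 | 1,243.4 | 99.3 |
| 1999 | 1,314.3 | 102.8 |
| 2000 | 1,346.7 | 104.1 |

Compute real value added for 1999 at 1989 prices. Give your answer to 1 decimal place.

Real value added 1999 = 1314.3 / 1.028 = 1278.50.

€1,278.5 million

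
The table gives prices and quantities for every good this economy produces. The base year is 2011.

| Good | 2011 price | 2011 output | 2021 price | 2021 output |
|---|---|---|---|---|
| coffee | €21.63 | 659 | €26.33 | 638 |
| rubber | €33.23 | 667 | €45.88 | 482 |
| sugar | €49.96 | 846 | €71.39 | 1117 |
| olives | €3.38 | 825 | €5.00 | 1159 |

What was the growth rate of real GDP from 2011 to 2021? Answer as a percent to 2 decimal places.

Real GDP 2011 = Nominal GDP 2011 = 21.63·659 + 33.23·667 + 49.96·846 + 3.38·825 = 81473.24.
Real GDP 2021 (at 2011 prices) = 21.63·638 + 33.23·482 + 49.96·1117 + 3.38·1159 = 89539.54.
Real growth = 89539.54/81473.24 − 1 = 0.0990.

9.90%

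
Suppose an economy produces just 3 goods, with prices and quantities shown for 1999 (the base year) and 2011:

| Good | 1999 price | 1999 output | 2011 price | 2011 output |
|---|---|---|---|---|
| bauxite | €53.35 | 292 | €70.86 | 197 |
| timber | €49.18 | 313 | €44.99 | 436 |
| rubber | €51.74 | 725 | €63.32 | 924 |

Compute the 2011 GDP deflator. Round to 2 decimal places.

115.45

Nominal GDP 2011 = 70.86·197 + 44.99·436 + 63.32·924 = 92082.74.
Real GDP 2011 (at 1999 prices) = 53.35·197 + 49.18·436 + 51.74·924 = 79760.19.
Deflator = Nominal/Real × 100 = 92082.74/79760.19 × 100 = 115.449.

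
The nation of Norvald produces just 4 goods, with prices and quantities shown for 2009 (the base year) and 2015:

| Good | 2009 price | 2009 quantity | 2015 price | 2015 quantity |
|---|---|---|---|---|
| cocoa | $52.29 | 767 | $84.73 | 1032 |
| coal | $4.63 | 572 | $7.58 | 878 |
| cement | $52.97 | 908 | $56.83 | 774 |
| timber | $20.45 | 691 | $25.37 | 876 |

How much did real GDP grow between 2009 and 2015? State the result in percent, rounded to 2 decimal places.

11.39%

Real GDP 2009 = Nominal GDP 2009 = 52.29·767 + 4.63·572 + 52.97·908 + 20.45·691 = 104982.50.
Real GDP 2015 (at 2009 prices) = 52.29·1032 + 4.63·878 + 52.97·774 + 20.45·876 = 116941.40.
Real growth = 116941.40/104982.50 − 1 = 0.1139.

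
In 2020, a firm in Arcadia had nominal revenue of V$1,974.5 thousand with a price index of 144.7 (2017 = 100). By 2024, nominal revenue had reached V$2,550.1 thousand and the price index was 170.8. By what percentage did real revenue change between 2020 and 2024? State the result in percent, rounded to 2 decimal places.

9.42%

Real revenue 2020 = 1974.5 / 1.447 = 1364.55.
Real revenue 2024 = 2550.1 / 1.708 = 1493.03.
Real growth = 1493.03 / 1364.55 − 1 = 0.0942.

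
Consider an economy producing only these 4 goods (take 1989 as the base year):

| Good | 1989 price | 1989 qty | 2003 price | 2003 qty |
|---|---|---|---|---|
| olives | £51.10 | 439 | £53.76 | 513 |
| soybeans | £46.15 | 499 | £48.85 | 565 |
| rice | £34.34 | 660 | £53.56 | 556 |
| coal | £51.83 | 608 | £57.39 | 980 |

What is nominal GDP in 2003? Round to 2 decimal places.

Nominal GDP 2003 = Σ (p_2003 × q_2003) = 53.76·513 + 48.85·565 + 53.56·556 + 57.39·980 = 141200.69.

£141200.69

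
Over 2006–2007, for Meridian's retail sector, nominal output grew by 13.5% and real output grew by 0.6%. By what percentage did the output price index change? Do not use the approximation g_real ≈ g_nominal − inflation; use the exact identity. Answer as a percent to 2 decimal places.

12.82%

(1 + g_nom) = (1 + g_real)(1 + π), so π = 1.1350 / 1.0060 − 1 = 0.12823.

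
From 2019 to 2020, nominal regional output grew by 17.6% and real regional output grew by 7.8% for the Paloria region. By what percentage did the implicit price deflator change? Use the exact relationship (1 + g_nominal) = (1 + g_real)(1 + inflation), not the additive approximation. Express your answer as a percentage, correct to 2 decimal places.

9.09%

(1 + g_nom) = (1 + g_real)(1 + π), so π = 1.1760 / 1.0780 − 1 = 0.09091.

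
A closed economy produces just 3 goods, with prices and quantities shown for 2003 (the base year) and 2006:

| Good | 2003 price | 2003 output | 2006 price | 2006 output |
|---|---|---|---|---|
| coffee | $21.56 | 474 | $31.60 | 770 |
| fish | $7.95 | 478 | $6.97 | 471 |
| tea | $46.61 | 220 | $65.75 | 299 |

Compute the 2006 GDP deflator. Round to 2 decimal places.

Nominal GDP 2006 = 31.60·770 + 6.97·471 + 65.75·299 = 47274.12.
Real GDP 2006 (at 2003 prices) = 21.56·770 + 7.95·471 + 46.61·299 = 34282.04.
Deflator = Nominal/Real × 100 = 47274.12/34282.04 × 100 = 137.898.

137.90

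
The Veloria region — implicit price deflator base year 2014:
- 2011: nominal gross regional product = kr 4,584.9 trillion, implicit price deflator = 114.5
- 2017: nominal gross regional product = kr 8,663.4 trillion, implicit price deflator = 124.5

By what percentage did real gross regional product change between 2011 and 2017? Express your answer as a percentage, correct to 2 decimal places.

73.78%

Real gross regional product 2011 = 4584.9 / 1.145 = 4004.28.
Real gross regional product 2017 = 8663.4 / 1.245 = 6958.55.
Real growth = 6958.55 / 4004.28 − 1 = 0.7378.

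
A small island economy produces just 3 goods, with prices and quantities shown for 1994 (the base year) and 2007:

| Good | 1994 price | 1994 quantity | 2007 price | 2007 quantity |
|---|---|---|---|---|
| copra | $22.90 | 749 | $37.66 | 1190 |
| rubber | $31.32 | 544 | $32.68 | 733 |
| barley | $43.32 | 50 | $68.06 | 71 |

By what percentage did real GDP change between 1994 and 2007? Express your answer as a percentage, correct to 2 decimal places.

Real GDP 1994 = Nominal GDP 1994 = 22.90·749 + 31.32·544 + 43.32·50 = 36356.18.
Real GDP 2007 (at 1994 prices) = 22.90·1190 + 31.32·733 + 43.32·71 = 53284.28.
Real growth = 53284.28/36356.18 − 1 = 0.4656.

46.56%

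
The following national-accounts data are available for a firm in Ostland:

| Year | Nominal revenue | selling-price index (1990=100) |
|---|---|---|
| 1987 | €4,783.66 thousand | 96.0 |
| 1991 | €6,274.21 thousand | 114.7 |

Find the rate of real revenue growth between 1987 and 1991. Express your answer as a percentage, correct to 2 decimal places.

9.78%

Deflate each year: 1987 → 4783.66/0.960 = 4982.98; 1991 → 6274.21/1.147 = 5470.10.
So real revenue changed by 5470.10/4982.98 − 1 = 0.0978, i.e. 9.78%.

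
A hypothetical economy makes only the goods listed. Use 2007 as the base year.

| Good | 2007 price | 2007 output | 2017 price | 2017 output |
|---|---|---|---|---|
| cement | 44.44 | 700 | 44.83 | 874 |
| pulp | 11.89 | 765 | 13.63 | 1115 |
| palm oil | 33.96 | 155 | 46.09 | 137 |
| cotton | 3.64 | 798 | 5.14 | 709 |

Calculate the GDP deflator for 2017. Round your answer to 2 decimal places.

Nominal GDP 2017 = 44.83·874 + 13.63·1115 + 46.09·137 + 5.14·709 = 64337.46.
Real GDP 2017 (at 2007 prices) = 44.44·874 + 11.89·1115 + 33.96·137 + 3.64·709 = 59331.19.
Deflator = Nominal/Real × 100 = 64337.46/59331.19 × 100 = 108.438.

108.44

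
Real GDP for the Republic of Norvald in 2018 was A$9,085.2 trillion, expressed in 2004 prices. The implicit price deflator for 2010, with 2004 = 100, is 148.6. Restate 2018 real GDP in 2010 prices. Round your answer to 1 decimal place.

A$13,500.6 trillion

Real GDP in 2010 prices = Real GDP in 2004 prices × (P_2010/P_2004) = 9085.2 × 1.486 = 13500.61.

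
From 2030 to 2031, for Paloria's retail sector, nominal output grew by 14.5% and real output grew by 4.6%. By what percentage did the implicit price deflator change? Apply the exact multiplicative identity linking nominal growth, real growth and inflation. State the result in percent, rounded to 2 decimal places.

(1 + g_nom) = (1 + g_real)(1 + π), so π = 1.1450 / 1.0460 − 1 = 0.09465.

9.46%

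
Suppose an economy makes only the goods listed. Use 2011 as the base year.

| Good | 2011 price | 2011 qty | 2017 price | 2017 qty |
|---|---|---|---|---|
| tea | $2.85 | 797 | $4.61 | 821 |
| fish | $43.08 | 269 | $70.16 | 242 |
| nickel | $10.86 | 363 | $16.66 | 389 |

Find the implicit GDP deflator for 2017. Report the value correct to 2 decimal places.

Nominal GDP 2017 = 4.61·821 + 70.16·242 + 16.66·389 = 27244.27.
Real GDP 2017 (at 2011 prices) = 2.85·821 + 43.08·242 + 10.86·389 = 16989.75.
Deflator = Nominal/Real × 100 = 27244.27/16989.75 × 100 = 160.357.

160.36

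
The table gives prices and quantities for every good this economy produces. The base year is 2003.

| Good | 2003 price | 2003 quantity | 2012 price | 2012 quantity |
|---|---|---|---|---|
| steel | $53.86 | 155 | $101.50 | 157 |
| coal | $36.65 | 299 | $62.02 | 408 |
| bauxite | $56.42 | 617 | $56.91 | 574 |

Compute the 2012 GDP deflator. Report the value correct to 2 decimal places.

132.46

Nominal GDP 2012 = 101.50·157 + 62.02·408 + 56.91·574 = 73906.00.
Real GDP 2012 (at 2003 prices) = 53.86·157 + 36.65·408 + 56.42·574 = 55794.30.
Deflator = Nominal/Real × 100 = 73906.00/55794.30 × 100 = 132.462.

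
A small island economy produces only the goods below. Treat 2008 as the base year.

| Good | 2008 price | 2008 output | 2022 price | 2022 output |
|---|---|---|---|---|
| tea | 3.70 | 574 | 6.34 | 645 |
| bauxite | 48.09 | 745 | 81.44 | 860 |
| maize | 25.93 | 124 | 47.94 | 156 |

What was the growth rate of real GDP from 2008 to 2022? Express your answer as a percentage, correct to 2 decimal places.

16.09%

Real GDP 2008 = Nominal GDP 2008 = 3.70·574 + 48.09·745 + 25.93·124 = 41166.17.
Real GDP 2022 (at 2008 prices) = 3.70·645 + 48.09·860 + 25.93·156 = 47788.98.
Real growth = 47788.98/41166.17 − 1 = 0.1609.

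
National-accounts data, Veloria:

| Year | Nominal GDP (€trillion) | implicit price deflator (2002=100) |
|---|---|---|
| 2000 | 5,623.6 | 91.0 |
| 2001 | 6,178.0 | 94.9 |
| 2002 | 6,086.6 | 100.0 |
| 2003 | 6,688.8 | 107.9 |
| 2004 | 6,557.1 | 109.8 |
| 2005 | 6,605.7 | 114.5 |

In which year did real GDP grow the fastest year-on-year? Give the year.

2001: real = 6178.0/0.949 = 6510.01; growth vs 2000 (6179.78) = 5.34%.
2002: real = 6086.6/1.000 = 6086.60; growth vs 2001 (6510.01) = -6.50%.
2003: real = 6688.8/1.079 = 6199.07; growth vs 2002 (6086.60) = 1.85%.
2004: real = 6557.1/1.098 = 5971.86; growth vs 2003 (6199.07) = -3.67%.
2005: real = 6605.7/1.145 = 5769.17; growth vs 2004 (5971.86) = -3.39%.

2001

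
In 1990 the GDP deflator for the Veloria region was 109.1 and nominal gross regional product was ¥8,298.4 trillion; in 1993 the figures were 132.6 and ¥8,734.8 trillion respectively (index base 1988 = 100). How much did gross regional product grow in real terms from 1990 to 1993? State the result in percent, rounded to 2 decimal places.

-13.40%

Real gross regional product 1990 = 8298.4 / 1.091 = 7606.23.
Real gross regional product 1993 = 8734.8 / 1.326 = 6587.33.
Real growth = 6587.33 / 7606.23 − 1 = -0.1340.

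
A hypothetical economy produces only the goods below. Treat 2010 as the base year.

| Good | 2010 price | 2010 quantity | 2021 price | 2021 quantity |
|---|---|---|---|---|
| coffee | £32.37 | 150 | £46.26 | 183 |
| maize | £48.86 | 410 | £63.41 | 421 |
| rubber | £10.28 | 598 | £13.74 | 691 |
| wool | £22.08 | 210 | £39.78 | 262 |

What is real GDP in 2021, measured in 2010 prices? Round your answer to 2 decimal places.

Real GDP 2021 = Σ (p_2010 × q_2021) = 32.37·183 + 48.86·421 + 10.28·691 + 22.08·262 = 39382.21.

£39382.21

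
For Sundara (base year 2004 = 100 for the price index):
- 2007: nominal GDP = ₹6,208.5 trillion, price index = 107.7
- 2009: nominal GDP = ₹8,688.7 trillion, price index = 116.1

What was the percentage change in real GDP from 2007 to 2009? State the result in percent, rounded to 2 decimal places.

29.82%

Deflate each year: 2007 → 6208.5/1.077 = 5764.62; 2009 → 8688.7/1.161 = 7483.81.
So real GDP changed by 7483.81/5764.62 − 1 = 0.2982, i.e. 29.82%.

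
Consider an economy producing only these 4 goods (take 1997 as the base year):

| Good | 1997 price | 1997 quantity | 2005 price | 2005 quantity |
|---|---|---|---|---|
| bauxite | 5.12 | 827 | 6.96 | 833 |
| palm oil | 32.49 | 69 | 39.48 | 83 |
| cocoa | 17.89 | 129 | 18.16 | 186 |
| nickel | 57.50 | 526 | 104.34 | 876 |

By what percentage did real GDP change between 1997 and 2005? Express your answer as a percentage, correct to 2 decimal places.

55.42%

Real GDP 1997 = Nominal GDP 1997 = 5.12·827 + 32.49·69 + 17.89·129 + 57.50·526 = 39028.86.
Real GDP 2005 (at 1997 prices) = 5.12·833 + 32.49·83 + 17.89·186 + 57.50·876 = 60659.17.
Real growth = 60659.17/39028.86 − 1 = 0.5542.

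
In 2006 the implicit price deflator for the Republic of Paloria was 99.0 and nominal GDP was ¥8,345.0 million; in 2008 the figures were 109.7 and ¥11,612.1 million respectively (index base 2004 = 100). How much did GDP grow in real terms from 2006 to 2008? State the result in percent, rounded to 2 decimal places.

25.58%

Real GDP 2006 = 8345.0 / 0.990 = 8429.29.
Real GDP 2008 = 11612.1 / 1.097 = 10585.32.
Real growth = 10585.32 / 8429.29 − 1 = 0.2558.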